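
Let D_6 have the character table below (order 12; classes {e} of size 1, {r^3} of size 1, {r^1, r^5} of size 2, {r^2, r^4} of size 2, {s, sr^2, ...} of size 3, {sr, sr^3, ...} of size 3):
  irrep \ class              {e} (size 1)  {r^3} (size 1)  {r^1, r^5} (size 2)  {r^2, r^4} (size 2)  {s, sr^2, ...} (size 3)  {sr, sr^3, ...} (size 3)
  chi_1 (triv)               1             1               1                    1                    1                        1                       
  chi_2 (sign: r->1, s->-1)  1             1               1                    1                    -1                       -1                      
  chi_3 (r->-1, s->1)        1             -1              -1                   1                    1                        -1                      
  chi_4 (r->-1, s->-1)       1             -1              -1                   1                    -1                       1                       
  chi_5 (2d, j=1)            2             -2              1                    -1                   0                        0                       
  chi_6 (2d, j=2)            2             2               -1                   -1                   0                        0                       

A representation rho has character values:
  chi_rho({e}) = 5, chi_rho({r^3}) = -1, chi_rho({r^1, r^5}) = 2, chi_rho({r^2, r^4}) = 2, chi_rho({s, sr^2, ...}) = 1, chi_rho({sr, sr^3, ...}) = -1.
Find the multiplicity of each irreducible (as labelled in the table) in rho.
Multiplicities: chi_1: 1, chi_2: 1, chi_3: 1, chi_4: 0, chi_5: 1, chi_6: 0.

Working: Use <chi_rho, chi> = (1/|G|) sum_C |C| * chi_rho(C) * conj(chi(C)) with |G| = 12 for each irreducible chi in the table:
  <chi_rho, chi_1> = (1/12)[1*(5)*conj(1) + 1*(-1)*conj(1) + 2*(2)*conj(1) + 2*(2)*conj(1) + 3*(1)*conj(1) + 3*(-1)*conj(1)]
      = (1/12)[(5) + (-1) + (4) + (4) + (3) + (-3)] = 12/12 = 1
  <chi_rho, chi_2> = (1/12)[1*(5)*conj(1) + 1*(-1)*conj(1) + 2*(2)*conj(1) + 2*(2)*conj(1) + 3*(1)*conj(-1) + 3*(-1)*conj(-1)]
      = (1/12)[(5) + (-1) + (4) + (4) + (-3) + (3)] = 12/12 = 1
  <chi_rho, chi_3> = (1/12)[1*(5)*conj(1) + 1*(-1)*conj(-1) + 2*(2)*conj(-1) + 2*(2)*conj(1) + 3*(1)*conj(1) + 3*(-1)*conj(-1)]
      = (1/12)[(5) + (1) + (-4) + (4) + (3) + (3)] = 12/12 = 1
  <chi_rho, chi_4> = (1/12)[1*(5)*conj(1) + 1*(-1)*conj(-1) + 2*(2)*conj(-1) + 2*(2)*conj(1) + 3*(1)*conj(-1) + 3*(-1)*conj(1)]
      = (1/12)[(5) + (1) + (-4) + (4) + (-3) + (-3)] = 0/12 = 0
  <chi_rho, chi_5> = (1/12)[1*(5)*conj(2) + 1*(-1)*conj(-2) + 2*(2)*conj(1) + 2*(2)*conj(-1) + 3*(1)*conj(0) + 3*(-1)*conj(0)]
      = (1/12)[(10) + (2) + (4) + (-4) + (0) + (0)] = 12/12 = 1
  <chi_rho, chi_6> = (1/12)[1*(5)*conj(2) + 1*(-1)*conj(2) + 2*(2)*conj(-1) + 2*(2)*conj(-1) + 3*(1)*conj(0) + 3*(-1)*conj(0)]
      = (1/12)[(10) + (-2) + (-4) + (-4) + (0) + (0)] = 0/12 = 0
Dimension check: dim(rho) = sum (mult * dim) = 1*1 + 1*1 + 1*1 + 0*1 + 1*2 + 0*2 = 5 = chi_rho(e) = 5.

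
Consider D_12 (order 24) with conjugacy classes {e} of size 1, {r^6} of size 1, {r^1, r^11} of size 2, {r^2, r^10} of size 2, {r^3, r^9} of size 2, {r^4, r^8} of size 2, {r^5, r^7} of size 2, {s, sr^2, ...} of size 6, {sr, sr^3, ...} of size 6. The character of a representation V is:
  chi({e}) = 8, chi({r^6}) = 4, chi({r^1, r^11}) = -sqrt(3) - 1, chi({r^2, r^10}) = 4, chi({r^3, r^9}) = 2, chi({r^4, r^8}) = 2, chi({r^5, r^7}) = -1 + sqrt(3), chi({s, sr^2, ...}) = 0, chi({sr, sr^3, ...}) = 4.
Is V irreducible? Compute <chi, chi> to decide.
Not irreducible (reducible): <chi, chi> = 10 > 1.

Details: <chi, chi> = (1/|G|) sum_C |C| * |chi(C)|^2 = (1/24)[1*|8|^2 + 1*|4|^2 + 2*|-sqrt(3) - 1|^2 + 2*|4|^2 + 2*|2|^2 + 2*|2|^2 + 2*|-1 + sqrt(3)|^2 + 6*|0|^2 + 6*|4|^2]
  = (1/24)[(64) + (16) + (4*sqrt(3) + 8) + (32) + (8) + (8) + (8 - 4*sqrt(3)) + (0) + (96)] = 240/24 = 10.
A character is irreducible iff <chi, chi> = 1, so this representation is reducible.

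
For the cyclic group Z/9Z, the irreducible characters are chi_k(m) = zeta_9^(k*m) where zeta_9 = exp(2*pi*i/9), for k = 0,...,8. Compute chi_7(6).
chi_7(6) = zeta_9^42 = exp(-2*I*pi/3)

Details: chi_7(6) = zeta_9^(7*6) = zeta_9^42. Since zeta_9^9 = 1, this equals zeta_9^6 = exp(2*pi*i*6/9) = exp(-2*I*pi/3).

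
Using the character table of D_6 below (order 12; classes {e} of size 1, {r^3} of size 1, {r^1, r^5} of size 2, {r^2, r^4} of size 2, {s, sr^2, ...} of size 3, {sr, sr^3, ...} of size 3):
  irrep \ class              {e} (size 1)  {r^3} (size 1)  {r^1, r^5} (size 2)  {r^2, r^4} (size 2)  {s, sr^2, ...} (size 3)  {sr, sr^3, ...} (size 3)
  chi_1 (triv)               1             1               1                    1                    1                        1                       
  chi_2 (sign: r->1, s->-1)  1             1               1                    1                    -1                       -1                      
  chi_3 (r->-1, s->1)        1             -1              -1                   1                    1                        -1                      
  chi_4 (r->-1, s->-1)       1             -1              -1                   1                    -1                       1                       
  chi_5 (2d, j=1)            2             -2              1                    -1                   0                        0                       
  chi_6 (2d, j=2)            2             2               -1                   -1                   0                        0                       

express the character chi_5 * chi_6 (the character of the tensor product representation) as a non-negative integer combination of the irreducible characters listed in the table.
chi_5 tensor chi_6 = chi_3 + chi_4 + chi_5 (all other irreducibles have multiplicity 0).

Working: The character of a tensor product is the pointwise product (chi_5 * chi_6)(C) = chi_5(C) * chi_6(C):
  {e}: (2)*(2), {r^3}: (-2)*(2), {r^1, r^5}: (1)*(-1), {r^2, r^4}: (-1)*(-1), {s, sr^2, ...}: (0)*(0), {sr, sr^3, ...}: (0)*(0)
so (chi_5 * chi_6) takes values
  {e} -> 4, {r^3} -> -4, {r^1, r^5} -> -1, {r^2, r^4} -> 1, {s, sr^2, ...} -> 0, {sr, sr^3, ...} -> 0.
Now take the inner product of this character with each irreducible chi from the table, <chi_5*chi_6, chi> = (1/12) sum_C |C| (chi_5*chi_6)(C) conj(chi(C)):
  <chi_5*chi_6, chi_1> = (1/12)[1*(4)*conj(1) + 1*(-4)*conj(1) + 2*(-1)*conj(1) + 2*(1)*conj(1) + 3*(0)*conj(1) + 3*(0)*conj(1)]
      = (1/12)[(4) + (-4) + (-2) + (2) + (0) + (0)] = 0/12 = 0
  <chi_5*chi_6, chi_2> = (1/12)[1*(4)*conj(1) + 1*(-4)*conj(1) + 2*(-1)*conj(1) + 2*(1)*conj(1) + 3*(0)*conj(-1) + 3*(0)*conj(-1)]
      = (1/12)[(4) + (-4) + (-2) + (2) + (0) + (0)] = 0/12 = 0
  <chi_5*chi_6, chi_3> = (1/12)[1*(4)*conj(1) + 1*(-4)*conj(-1) + 2*(-1)*conj(-1) + 2*(1)*conj(1) + 3*(0)*conj(1) + 3*(0)*conj(-1)]
      = (1/12)[(4) + (4) + (2) + (2) + (0) + (0)] = 12/12 = 1
  <chi_5*chi_6, chi_4> = (1/12)[1*(4)*conj(1) + 1*(-4)*conj(-1) + 2*(-1)*conj(-1) + 2*(1)*conj(1) + 3*(0)*conj(-1) + 3*(0)*conj(1)]
      = (1/12)[(4) + (4) + (2) + (2) + (0) + (0)] = 12/12 = 1
  <chi_5*chi_6, chi_5> = (1/12)[1*(4)*conj(2) + 1*(-4)*conj(-2) + 2*(-1)*conj(1) + 2*(1)*conj(-1) + 3*(0)*conj(0) + 3*(0)*conj(0)]
      = (1/12)[(8) + (8) + (-2) + (-2) + (0) + (0)] = 12/12 = 1
  <chi_5*chi_6, chi_6> = (1/12)[1*(4)*conj(2) + 1*(-4)*conj(2) + 2*(-1)*conj(-1) + 2*(1)*conj(-1) + 3*(0)*conj(0) + 3*(0)*conj(0)]
      = (1/12)[(8) + (-8) + (2) + (-2) + (0) + (0)] = 0/12 = 0
Hence the multiplicities are chi_3: 1, chi_4: 1, chi_5: 1. Dimension check: dim(chi_5)*dim(chi_6) = 2*2 = 4 and sum (mult * dim) = 1*1 + 1*1 + 1*2 = 4.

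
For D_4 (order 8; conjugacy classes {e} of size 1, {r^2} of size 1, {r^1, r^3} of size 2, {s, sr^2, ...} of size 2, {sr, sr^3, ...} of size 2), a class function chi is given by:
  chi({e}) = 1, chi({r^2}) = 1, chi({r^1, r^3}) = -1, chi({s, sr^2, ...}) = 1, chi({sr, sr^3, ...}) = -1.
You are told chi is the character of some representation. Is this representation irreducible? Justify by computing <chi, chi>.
Irreducible: <chi, chi> = 1.

Solution. <chi, chi> = (1/|G|) sum_C |C| * |chi(C)|^2 = (1/8)[1*|1|^2 + 1*|1|^2 + 2*|-1|^2 + 2*|1|^2 + 2*|-1|^2]
  = (1/8)[(1) + (1) + (2) + (2) + (2)] = 8/8 = 1.
A character is irreducible iff <chi, chi> = 1, so this representation is irreducible.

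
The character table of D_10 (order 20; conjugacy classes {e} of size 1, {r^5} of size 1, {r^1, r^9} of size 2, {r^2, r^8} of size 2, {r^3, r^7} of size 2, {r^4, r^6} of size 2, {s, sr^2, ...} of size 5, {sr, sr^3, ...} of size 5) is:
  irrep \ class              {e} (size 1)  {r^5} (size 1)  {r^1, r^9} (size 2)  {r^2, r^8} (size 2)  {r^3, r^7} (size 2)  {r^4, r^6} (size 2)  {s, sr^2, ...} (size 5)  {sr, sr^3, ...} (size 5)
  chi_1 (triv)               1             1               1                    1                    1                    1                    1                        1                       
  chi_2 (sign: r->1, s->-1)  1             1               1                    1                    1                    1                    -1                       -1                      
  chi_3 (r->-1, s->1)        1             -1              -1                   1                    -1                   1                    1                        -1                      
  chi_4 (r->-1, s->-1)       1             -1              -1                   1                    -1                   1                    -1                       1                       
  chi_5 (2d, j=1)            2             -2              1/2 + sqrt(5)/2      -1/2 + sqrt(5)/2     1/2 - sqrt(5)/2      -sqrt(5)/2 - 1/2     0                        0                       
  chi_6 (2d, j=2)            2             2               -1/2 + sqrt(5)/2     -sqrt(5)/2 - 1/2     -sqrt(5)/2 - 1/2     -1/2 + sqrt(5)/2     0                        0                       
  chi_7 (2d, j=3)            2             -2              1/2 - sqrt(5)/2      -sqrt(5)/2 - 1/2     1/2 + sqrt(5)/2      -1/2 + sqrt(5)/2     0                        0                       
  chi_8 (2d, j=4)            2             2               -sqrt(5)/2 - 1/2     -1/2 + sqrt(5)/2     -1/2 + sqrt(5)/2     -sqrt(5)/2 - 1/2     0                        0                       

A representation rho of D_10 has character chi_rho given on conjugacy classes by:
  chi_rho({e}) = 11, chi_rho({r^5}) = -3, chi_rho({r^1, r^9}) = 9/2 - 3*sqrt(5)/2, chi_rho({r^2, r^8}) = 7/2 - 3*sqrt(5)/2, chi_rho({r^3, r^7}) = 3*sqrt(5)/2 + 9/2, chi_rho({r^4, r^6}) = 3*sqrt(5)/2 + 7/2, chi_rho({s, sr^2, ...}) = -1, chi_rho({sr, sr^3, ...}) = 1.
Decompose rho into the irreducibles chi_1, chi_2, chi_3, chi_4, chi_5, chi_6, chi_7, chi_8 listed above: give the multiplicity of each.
Multiplicities: chi_1: 2, chi_2: 2, chi_3: 0, chi_4: 1, chi_5: 0, chi_6: 0, chi_7: 3, chi_8: 0.

Argument: Use <chi_rho, chi> = (1/|G|) sum_C |C| * chi_rho(C) * conj(chi(C)) with |G| = 20 for each irreducible chi in the table:
  <chi_rho, chi_1> = (1/20)[1*(11)*conj(1) + 1*(-3)*conj(1) + 2*(9/2 - 3*sqrt(5)/2)*conj(1) + 2*(7/2 - 3*sqrt(5)/2)*conj(1) + 2*(3*sqrt(5)/2 + 9/2)*conj(1) + 2*(3*sqrt(5)/2 + 7/2)*conj(1) + 5*(-1)*conj(1) + 5*(1)*conj(1)]
      = (1/20)[(11) + (-3) + (9 - 3*sqrt(5)) + (7 - 3*sqrt(5)) + (3*sqrt(5) + 9) + (3*sqrt(5) + 7) + (-5) + (5)] = 40/20 = 2
  <chi_rho, chi_2> = (1/20)[1*(11)*conj(1) + 1*(-3)*conj(1) + 2*(9/2 - 3*sqrt(5)/2)*conj(1) + 2*(7/2 - 3*sqrt(5)/2)*conj(1) + 2*(3*sqrt(5)/2 + 9/2)*conj(1) + 2*(3*sqrt(5)/2 + 7/2)*conj(1) + 5*(-1)*conj(-1) + 5*(1)*conj(-1)]
      = (1/20)[(11) + (-3) + (9 - 3*sqrt(5)) + (7 - 3*sqrt(5)) + (3*sqrt(5) + 9) + (3*sqrt(5) + 7) + (5) + (-5)] = 40/20 = 2
  <chi_rho, chi_3> = (1/20)[1*(11)*conj(1) + 1*(-3)*conj(-1) + 2*(9/2 - 3*sqrt(5)/2)*conj(-1) + 2*(7/2 - 3*sqrt(5)/2)*conj(1) + 2*(3*sqrt(5)/2 + 9/2)*conj(-1) + 2*(3*sqrt(5)/2 + 7/2)*conj(1) + 5*(-1)*conj(1) + 5*(1)*conj(-1)]
      = (1/20)[(11) + (3) + (-9 + 3*sqrt(5)) + (7 - 3*sqrt(5)) + (-9 - 3*sqrt(5)) + (3*sqrt(5) + 7) + (-5) + (-5)] = 0/20 = 0
  <chi_rho, chi_4> = (1/20)[1*(11)*conj(1) + 1*(-3)*conj(-1) + 2*(9/2 - 3*sqrt(5)/2)*conj(-1) + 2*(7/2 - 3*sqrt(5)/2)*conj(1) + 2*(3*sqrt(5)/2 + 9/2)*conj(-1) + 2*(3*sqrt(5)/2 + 7/2)*conj(1) + 5*(-1)*conj(-1) + 5*(1)*conj(1)]
      = (1/20)[(11) + (3) + (-9 + 3*sqrt(5)) + (7 - 3*sqrt(5)) + (-9 - 3*sqrt(5)) + (3*sqrt(5) + 7) + (5) + (5)] = 20/20 = 1
  <chi_rho, chi_5> = (1/20)[1*(11)*conj(2) + 1*(-3)*conj(-2) + 2*(9/2 - 3*sqrt(5)/2)*conj(1/2 + sqrt(5)/2) + 2*(7/2 - 3*sqrt(5)/2)*conj(-1/2 + sqrt(5)/2) + 2*(3*sqrt(5)/2 + 9/2)*conj(1/2 - sqrt(5)/2) + 2*(3*sqrt(5)/2 + 7/2)*conj(-sqrt(5)/2 - 1/2) + 5*(-1)*conj(0) + 5*(1)*conj(0)]
      = (1/20)[(22) + (6) + (-3 + 3*sqrt(5)) + (-11 + 5*sqrt(5)) + (-3*sqrt(5) - 3) + (-5*sqrt(5) - 11) + (0) + (0)] = 0/20 = 0
  <chi_rho, chi_6> = (1/20)[1*(11)*conj(2) + 1*(-3)*conj(2) + 2*(9/2 - 3*sqrt(5)/2)*conj(-1/2 + sqrt(5)/2) + 2*(7/2 - 3*sqrt(5)/2)*conj(-sqrt(5)/2 - 1/2) + 2*(3*sqrt(5)/2 + 9/2)*conj(-sqrt(5)/2 - 1/2) + 2*(3*sqrt(5)/2 + 7/2)*conj(-1/2 + sqrt(5)/2) + 5*(-1)*conj(0) + 5*(1)*conj(0)]
      = (1/20)[(22) + (-6) + (-12 + 6*sqrt(5)) + (4 - 2*sqrt(5)) + (-6*sqrt(5) - 12) + (4 + 2*sqrt(5)) + (0) + (0)] = 0/20 = 0
  <chi_rho, chi_7> = (1/20)[1*(11)*conj(2) + 1*(-3)*conj(-2) + 2*(9/2 - 3*sqrt(5)/2)*conj(1/2 - sqrt(5)/2) + 2*(7/2 - 3*sqrt(5)/2)*conj(-sqrt(5)/2 - 1/2) + 2*(3*sqrt(5)/2 + 9/2)*conj(1/2 + sqrt(5)/2) + 2*(3*sqrt(5)/2 + 7/2)*conj(-1/2 + sqrt(5)/2) + 5*(-1)*conj(0) + 5*(1)*conj(0)]
      = (1/20)[(22) + (6) + (12 - 6*sqrt(5)) + (4 - 2*sqrt(5)) + (12 + 6*sqrt(5)) + (4 + 2*sqrt(5)) + (0) + (0)] = 60/20 = 3
  <chi_rho, chi_8> = (1/20)[1*(11)*conj(2) + 1*(-3)*conj(2) + 2*(9/2 - 3*sqrt(5)/2)*conj(-sqrt(5)/2 - 1/2) + 2*(7/2 - 3*sqrt(5)/2)*conj(-1/2 + sqrt(5)/2) + 2*(3*sqrt(5)/2 + 9/2)*conj(-1/2 + sqrt(5)/2) + 2*(3*sqrt(5)/2 + 7/2)*conj(-sqrt(5)/2 - 1/2) + 5*(-1)*conj(0) + 5*(1)*conj(0)]
      = (1/20)[(22) + (-6) + (3 - 3*sqrt(5)) + (-11 + 5*sqrt(5)) + (3 + 3*sqrt(5)) + (-5*sqrt(5) - 11) + (0) + (0)] = 0/20 = 0
Dimension check: dim(rho) = sum (mult * dim) = 2*1 + 2*1 + 0*1 + 1*1 + 0*2 + 0*2 + 3*2 + 0*2 = 11 = chi_rho(e) = 11.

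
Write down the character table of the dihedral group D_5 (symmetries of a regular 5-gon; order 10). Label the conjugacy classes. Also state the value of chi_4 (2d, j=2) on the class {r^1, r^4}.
Conjugacy classes: {e} of size 1, {r^1, r^4} of size 2, {r^2, r^3} of size 2, {s, sr, ..., sr^4} of size 5.
Character table:
  irrep \ class              {e} (size 1)  {r^1, r^4} (size 2)  {r^2, r^3} (size 2)  {s, sr, ..., sr^4} (size 5)
  chi_1 (triv)               1             1                    1                    1                          
  chi_2 (sign: r->1, s->-1)  1             1                    1                    -1                         
  chi_3 (2d, j=1)            2             -1/2 + sqrt(5)/2     -sqrt(5)/2 - 1/2     0                          
  chi_4 (2d, j=2)            2             -sqrt(5)/2 - 1/2     -1/2 + sqrt(5)/2     0                          

Spot check: chi_4 (2d, j=2) on {r^1, r^4} = -sqrt(5)/2 - 1/2.

Proof sketch: D_5 has order 2*5 = 10 with 4 conjugacy classes, hence 4 irreducibles. Sum of squared dims 1 + 1 + 4 + 4 = 10 = |G|. Linear characters come from the abelianisation; the 2-dimensional irreps have character r^k -> 2*cos(2*pi*j*k/5), reflections -> 0.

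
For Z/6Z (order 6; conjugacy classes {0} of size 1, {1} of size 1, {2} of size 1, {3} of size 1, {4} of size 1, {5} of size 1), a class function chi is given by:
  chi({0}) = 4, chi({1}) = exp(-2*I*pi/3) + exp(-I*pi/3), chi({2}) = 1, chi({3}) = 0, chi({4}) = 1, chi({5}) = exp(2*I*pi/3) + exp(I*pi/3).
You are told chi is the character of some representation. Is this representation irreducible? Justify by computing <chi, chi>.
Not irreducible (reducible): <chi, chi> = 4 > 1.

Why: <chi, chi> = (1/|G|) sum_C |C| * |chi(C)|^2 = (1/6)[1*|4|^2 + 1*|exp(-2*I*pi/3) + exp(-I*pi/3)|^2 + 1*|1|^2 + 1*|0|^2 + 1*|1|^2 + 1*|exp(2*I*pi/3) + exp(I*pi/3)|^2]
  = (1/6)[(16) + (3) + (1) + (0) + (1) + (3)] = 24/6 = 4.
(Exp terms are combined using exp(i*s)*conj(exp(i*t)) = exp(i*(s-t)), and sums of them are collapsed using the identity that for every m > 1 the m distinct m-th roots of unity sum to 0, e.g. 1 + exp(2*I*pi/3) + exp(-2*I*pi/3) = 0.)
A character is irreducible iff <chi, chi> = 1, so this representation is reducible.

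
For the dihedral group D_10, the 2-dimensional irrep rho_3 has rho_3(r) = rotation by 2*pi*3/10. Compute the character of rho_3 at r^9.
chi_{rho_3}(r^9) = 2*cos(2*pi*3*9/10) = 1/2 - sqrt(5)/2

Proof sketch: rho_3(r^9) is rotation by angle 2*pi*3*9/10, whose trace is 2*cos(2*pi*3*9/10) = 1/2 - sqrt(5)/2.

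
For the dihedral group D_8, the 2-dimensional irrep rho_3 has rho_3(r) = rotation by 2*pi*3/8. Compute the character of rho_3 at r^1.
chi_{rho_3}(r^1) = 2*cos(2*pi*3*1/8) = -sqrt(2)

Reasoning: rho_3(r^1) is rotation by angle 2*pi*3*1/8, whose trace is 2*cos(2*pi*3*1/8) = -sqrt(2).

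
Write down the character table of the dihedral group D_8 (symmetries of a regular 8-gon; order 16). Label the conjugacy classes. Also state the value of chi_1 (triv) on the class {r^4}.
Conjugacy classes: {e} of size 1, {r^4} of size 1, {r^1, r^7} of size 2, {r^2, r^6} of size 2, {r^3, r^5} of size 2, {s, sr^2, ...} of size 4, {sr, sr^3, ...} of size 4.
Character table:
  irrep \ class              {e} (size 1)  {r^4} (size 1)  {r^1, r^7} (size 2)  {r^2, r^6} (size 2)  {r^3, r^5} (size 2)  {s, sr^2, ...} (size 4)  {sr, sr^3, ...} (size 4)
  chi_1 (triv)               1             1               1                    1                    1                    1                        1                       
  chi_2 (sign: r->1, s->-1)  1             1               1                    1                    1                    -1                       -1                      
  chi_3 (r->-1, s->1)        1             1               -1                   1                    -1                   1                        -1                      
  chi_4 (r->-1, s->-1)       1             1               -1                   1                    -1                   -1                       1                       
  chi_5 (2d, j=1)            2             -2              sqrt(2)              0                    -sqrt(2)             0                        0                       
  chi_6 (2d, j=2)            2             2               0                    -2                   0                    0                        0                       
  chi_7 (2d, j=3)            2             -2              -sqrt(2)             0                    sqrt(2)              0                        0                       

Spot check: chi_1 (triv) on {r^4} = 1.

Explanation: D_8 has order 2*8 = 16 with 7 conjugacy classes, hence 7 irreducibles. Sum of squared dims 1 + 1 + 1 + 1 + 4 + 4 + 4 = 16 = |G|. Linear characters come from the abelianisation; the 2-dimensional irreps have character r^k -> 2*cos(2*pi*j*k/8), reflections -> 0.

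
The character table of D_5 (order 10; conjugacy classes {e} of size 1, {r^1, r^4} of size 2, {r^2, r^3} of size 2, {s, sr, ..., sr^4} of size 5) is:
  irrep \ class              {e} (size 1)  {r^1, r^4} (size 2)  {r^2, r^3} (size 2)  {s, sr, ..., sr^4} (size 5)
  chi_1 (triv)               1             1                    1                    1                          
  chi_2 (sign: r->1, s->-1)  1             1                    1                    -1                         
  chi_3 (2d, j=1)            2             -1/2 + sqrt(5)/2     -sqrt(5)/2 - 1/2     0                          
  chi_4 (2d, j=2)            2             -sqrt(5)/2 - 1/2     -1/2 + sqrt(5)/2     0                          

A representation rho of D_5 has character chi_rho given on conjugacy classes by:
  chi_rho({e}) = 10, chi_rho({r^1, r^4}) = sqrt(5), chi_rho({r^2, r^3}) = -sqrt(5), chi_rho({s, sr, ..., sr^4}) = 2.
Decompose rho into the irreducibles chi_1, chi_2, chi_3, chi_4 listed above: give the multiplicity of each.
Multiplicities: chi_1: 2, chi_2: 0, chi_3: 3, chi_4: 1.

Explanation: Use <chi_rho, chi> = (1/|G|) sum_C |C| * chi_rho(C) * conj(chi(C)) with |G| = 10 for each irreducible chi in the table:
  <chi_rho, chi_1> = (1/10)[1*(10)*conj(1) + 2*(sqrt(5))*conj(1) + 2*(-sqrt(5))*conj(1) + 5*(2)*conj(1)]
      = (1/10)[(10) + (2*sqrt(5)) + (-2*sqrt(5)) + (10)] = 20/10 = 2
  <chi_rho, chi_2> = (1/10)[1*(10)*conj(1) + 2*(sqrt(5))*conj(1) + 2*(-sqrt(5))*conj(1) + 5*(2)*conj(-1)]
      = (1/10)[(10) + (2*sqrt(5)) + (-2*sqrt(5)) + (-10)] = 0/10 = 0
  <chi_rho, chi_3> = (1/10)[1*(10)*conj(2) + 2*(sqrt(5))*conj(-1/2 + sqrt(5)/2) + 2*(-sqrt(5))*conj(-sqrt(5)/2 - 1/2) + 5*(2)*conj(0)]
      = (1/10)[(20) + (5 - sqrt(5)) + (sqrt(5) + 5) + (0)] = 30/10 = 3
  <chi_rho, chi_4> = (1/10)[1*(10)*conj(2) + 2*(sqrt(5))*conj(-sqrt(5)/2 - 1/2) + 2*(-sqrt(5))*conj(-1/2 + sqrt(5)/2) + 5*(2)*conj(0)]
      = (1/10)[(20) + (-5 - sqrt(5)) + (-5 + sqrt(5)) + (0)] = 10/10 = 1
Dimension check: dim(rho) = sum (mult * dim) = 2*1 + 0*1 + 3*2 + 1*2 = 10 = chi_rho(e) = 10.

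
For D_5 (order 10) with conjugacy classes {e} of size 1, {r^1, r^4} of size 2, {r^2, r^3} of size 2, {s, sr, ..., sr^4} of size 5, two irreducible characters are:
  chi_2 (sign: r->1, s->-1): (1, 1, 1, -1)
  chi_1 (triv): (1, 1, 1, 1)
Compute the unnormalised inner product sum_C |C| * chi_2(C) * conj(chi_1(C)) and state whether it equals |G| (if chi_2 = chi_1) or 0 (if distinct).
Sum = 0; so <chi_2, chi_1> = 0 (distinct irreducibles are orthogonal).

Argument: Compute term by term over conjugacy classes (|C| * chi_2(C) * conj(chi_1(C))):
  1*(1)*conj(1) + 2*(1)*conj(1) + 2*(1)*conj(1) + 5*(-1)*conj(1)
  = (1) + (2) + (2) + (-5)
  = 0.
Dividing by |G| = 10 gives 0/10 = 0, matching the row-orthogonality relation <chi_2, chi_1> = [chi_2 = chi_1].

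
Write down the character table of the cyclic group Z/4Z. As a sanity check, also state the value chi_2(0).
Character table of Z/4Z (irreps indexed chi_0,...,chi_3 with chi_k(m) = zeta_4^(k*m), zeta_4 = exp(2*pi*i/4)):
  irrep \ class  {0} (size 1)  {1} (size 1)  {2} (size 1)  {3} (size 1)
  chi_0          1             1             1             1           
  chi_1          1             I             -1            -I          
  chi_2          1             -1            1             -1          
  chi_3          1             -I            -1            I           

Spot check: chi_2(0) = zeta_4^(2*0) = zeta_4^0 = 1.

Derivation: Z/4Z is abelian, so all 4 irreducible complex representations are 1-dimensional. They are given by chi_k(m) = zeta_4^(k*m) for k = 0,...,3. Row orthogonality: sum_m chi_k(m) conj(chi_l(m)) = 4 * [k = l].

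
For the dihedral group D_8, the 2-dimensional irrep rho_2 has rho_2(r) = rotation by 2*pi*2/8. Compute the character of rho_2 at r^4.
chi_{rho_2}(r^4) = 2*cos(2*pi*2*4/8) = 2

rho_2(r^4) is rotation by angle 2*pi*2*4/8, whose trace is 2*cos(2*pi*2*4/8) = 2.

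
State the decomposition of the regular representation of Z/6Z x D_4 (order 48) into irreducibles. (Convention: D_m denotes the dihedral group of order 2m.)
Each irreducible V_i of dimension d_i appears with multiplicity d_i, i.e. rho_reg = (direct sum over all irreducibles V_i) d_i V_i. The irreducible dimensions for Z/6Z x D_4 are 1, 1, 1, 1, 1, 1, 1, 1, 1, 1, 1, 1, 1, 1, 1, 1, 1, 1, 1, 1, 1, 1, 1, 1, 2, 2, 2, 2, 2, 2: 24 irreducibles of dimension 1, each with multiplicity 1; 6 irreducibles of dimension 2, each with multiplicity 2. Total dimension 24*1*1 + 6*2*2 = 48 = |G|.

Justification: General theorem: in the regular representation of a finite group G, each irreducible appears with multiplicity equal to its dimension. Check: dim(rho_reg) = sum d_i^2 = 1 + 1 + 1 + 1 + 1 + 1 + 1 + 1 + 1 + 1 + 1 + 1 + 1 + 1 + 1 + 1 + 1 + 1 + 1 + 1 + 1 + 1 + 1 + 1 + 4 + 4 + 4 + 4 + 4 + 4 = 48 = |G|.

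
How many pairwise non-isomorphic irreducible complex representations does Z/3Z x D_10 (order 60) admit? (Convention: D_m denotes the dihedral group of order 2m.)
24

Derivation: The number of irreducible complex representations of a finite group equals its number of conjugacy classes. For a direct product, #classes(G x H) = #classes(G) * #classes(H). Z/3Z has 3 classes (abelian), D_10 has 8 classes, so 3 * 8 = 24, so Z/3Z x D_10 (order 60) has exactly 24 irreducible complex representations.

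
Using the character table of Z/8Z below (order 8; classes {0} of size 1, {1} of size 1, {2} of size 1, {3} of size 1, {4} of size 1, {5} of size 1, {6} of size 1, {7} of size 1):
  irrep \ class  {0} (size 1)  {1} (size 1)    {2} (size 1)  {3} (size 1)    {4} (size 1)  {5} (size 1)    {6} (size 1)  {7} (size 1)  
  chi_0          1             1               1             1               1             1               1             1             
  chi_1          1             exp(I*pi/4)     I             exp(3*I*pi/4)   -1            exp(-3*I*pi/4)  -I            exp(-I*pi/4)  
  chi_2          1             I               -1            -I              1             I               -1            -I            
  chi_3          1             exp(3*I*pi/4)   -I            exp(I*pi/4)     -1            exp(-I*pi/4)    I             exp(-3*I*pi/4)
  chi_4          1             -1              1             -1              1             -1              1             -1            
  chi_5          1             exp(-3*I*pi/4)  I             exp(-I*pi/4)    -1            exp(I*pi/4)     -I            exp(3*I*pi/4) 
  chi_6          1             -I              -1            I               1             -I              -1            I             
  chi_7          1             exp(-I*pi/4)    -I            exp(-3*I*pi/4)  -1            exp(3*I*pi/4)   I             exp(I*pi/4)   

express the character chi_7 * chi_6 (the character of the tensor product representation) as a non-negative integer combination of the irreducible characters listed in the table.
chi_7 tensor chi_6 = chi_5 (all other irreducibles have multiplicity 0).

Reasoning: The character of a tensor product is the pointwise product (chi_7 * chi_6)(C) = chi_7(C) * chi_6(C):
  {0}: (1)*(1), {1}: (exp(-I*pi/4))*(-I), {2}: (-I)*(-1), {3}: (exp(-3*I*pi/4))*(I), {4}: (-1)*(1), {5}: (exp(3*I*pi/4))*(-I), {6}: (I)*(-1), {7}: (exp(I*pi/4))*(I)
so (chi_7 * chi_6) takes values
  {0} -> 1, {1} -> -exp(I*pi/4), {2} -> I, {3} -> exp(-I*pi/4), {4} -> -1, {5} -> -exp(-3*I*pi/4), {6} -> -I, {7} -> exp(3*I*pi/4).
Now take the inner product of this character with each irreducible chi from the table, <chi_7*chi_6, chi> = (1/8) sum_C |C| (chi_7*chi_6)(C) conj(chi(C)):
  <chi_7*chi_6, chi_0> = (1/8)[1*(1)*conj(1) + 1*(-exp(I*pi/4))*conj(1) + 1*(I)*conj(1) + 1*(exp(-I*pi/4))*conj(1) + 1*(-1)*conj(1) + 1*(-exp(-3*I*pi/4))*conj(1) + 1*(-I)*conj(1) + 1*(exp(3*I*pi/4))*conj(1)]
      = (1/8)[(1) + (-exp(I*pi/4)) + (I) + (exp(-I*pi/4)) + (-1) + (-exp(-3*I*pi/4)) + (-I) + (exp(3*I*pi/4))] = 0/8 = 0
  <chi_7*chi_6, chi_1> = (1/8)[1*(1)*conj(1) + 1*(-exp(I*pi/4))*conj(exp(I*pi/4)) + 1*(I)*conj(I) + 1*(exp(-I*pi/4))*conj(exp(3*I*pi/4)) + 1*(-1)*conj(-1) + 1*(-exp(-3*I*pi/4))*conj(exp(-3*I*pi/4)) + 1*(-I)*conj(-I) + 1*(exp(3*I*pi/4))*conj(exp(-I*pi/4))]
      = (1/8)[(1) + (-1) + (1) + (-1) + (1) + (-1) + (1) + (-1)] = 0/8 = 0
  <chi_7*chi_6, chi_2> = (1/8)[1*(1)*conj(1) + 1*(-exp(I*pi/4))*conj(I) + 1*(I)*conj(-1) + 1*(exp(-I*pi/4))*conj(-I) + 1*(-1)*conj(1) + 1*(-exp(-3*I*pi/4))*conj(I) + 1*(-I)*conj(-1) + 1*(exp(3*I*pi/4))*conj(-I)]
      = (1/8)[(1) + (exp(3*I*pi/4)) + (-I) + (exp(I*pi/4)) + (-1) + (exp(-I*pi/4)) + (I) + (exp(-3*I*pi/4))] = 0/8 = 0
  <chi_7*chi_6, chi_3> = (1/8)[1*(1)*conj(1) + 1*(-exp(I*pi/4))*conj(exp(3*I*pi/4)) + 1*(I)*conj(-I) + 1*(exp(-I*pi/4))*conj(exp(I*pi/4)) + 1*(-1)*conj(-1) + 1*(-exp(-3*I*pi/4))*conj(exp(-I*pi/4)) + 1*(-I)*conj(I) + 1*(exp(3*I*pi/4))*conj(exp(-3*I*pi/4))]
      = (1/8)[(1) + (I) + (-1) + (-I) + (1) + (I) + (-1) + (-I)] = 0/8 = 0
  <chi_7*chi_6, chi_4> = (1/8)[1*(1)*conj(1) + 1*(-exp(I*pi/4))*conj(-1) + 1*(I)*conj(1) + 1*(exp(-I*pi/4))*conj(-1) + 1*(-1)*conj(1) + 1*(-exp(-3*I*pi/4))*conj(-1) + 1*(-I)*conj(1) + 1*(exp(3*I*pi/4))*conj(-1)]
      = (1/8)[(1) + (exp(I*pi/4)) + (I) + (-exp(-I*pi/4)) + (-1) + (exp(-3*I*pi/4)) + (-I) + (-exp(3*I*pi/4))] = 0/8 = 0
  <chi_7*chi_6, chi_5> = (1/8)[1*(1)*conj(1) + 1*(-exp(I*pi/4))*conj(exp(-3*I*pi/4)) + 1*(I)*conj(I) + 1*(exp(-I*pi/4))*conj(exp(-I*pi/4)) + 1*(-1)*conj(-1) + 1*(-exp(-3*I*pi/4))*conj(exp(I*pi/4)) + 1*(-I)*conj(-I) + 1*(exp(3*I*pi/4))*conj(exp(3*I*pi/4))]
      = (1/8)[(1) + (1) + (1) + (1) + (1) + (1) + (1) + (1)] = 8/8 = 1
  <chi_7*chi_6, chi_6> = (1/8)[1*(1)*conj(1) + 1*(-exp(I*pi/4))*conj(-I) + 1*(I)*conj(-1) + 1*(exp(-I*pi/4))*conj(I) + 1*(-1)*conj(1) + 1*(-exp(-3*I*pi/4))*conj(-I) + 1*(-I)*conj(-1) + 1*(exp(3*I*pi/4))*conj(I)]
      = (1/8)[(1) + (-exp(3*I*pi/4)) + (-I) + (-exp(I*pi/4)) + (-1) + (-exp(-I*pi/4)) + (I) + (-exp(-3*I*pi/4))] = 0/8 = 0
  <chi_7*chi_6, chi_7> = (1/8)[1*(1)*conj(1) + 1*(-exp(I*pi/4))*conj(exp(-I*pi/4)) + 1*(I)*conj(-I) + 1*(exp(-I*pi/4))*conj(exp(-3*I*pi/4)) + 1*(-1)*conj(-1) + 1*(-exp(-3*I*pi/4))*conj(exp(3*I*pi/4)) + 1*(-I)*conj(I) + 1*(exp(3*I*pi/4))*conj(exp(I*pi/4))]
      = (1/8)[(1) + (-I) + (-1) + (I) + (1) + (-I) + (-1) + (I)] = 0/8 = 0
(Exp terms are combined using exp(i*s)*conj(exp(i*t)) = exp(i*(s-t)), and sums of them are collapsed using the identity that for every m > 1 the m distinct m-th roots of unity sum to 0, e.g. 1 + exp(2*I*pi/3) + exp(-2*I*pi/3) = 0.)
Hence the multiplicities are chi_5: 1. Dimension check: dim(chi_7)*dim(chi_6) = 1*1 = 1 and sum (mult * dim) = 1*1 = 1.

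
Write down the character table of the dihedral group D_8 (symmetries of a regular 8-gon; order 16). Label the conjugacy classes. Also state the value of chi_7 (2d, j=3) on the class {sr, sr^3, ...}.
Conjugacy classes: {e} of size 1, {r^4} of size 1, {r^1, r^7} of size 2, {r^2, r^6} of size 2, {r^3, r^5} of size 2, {s, sr^2, ...} of size 4, {sr, sr^3, ...} of size 4.
Character table:
  irrep \ class              {e} (size 1)  {r^4} (size 1)  {r^1, r^7} (size 2)  {r^2, r^6} (size 2)  {r^3, r^5} (size 2)  {s, sr^2, ...} (size 4)  {sr, sr^3, ...} (size 4)
  chi_1 (triv)               1             1               1                    1                    1                    1                        1                       
  chi_2 (sign: r->1, s->-1)  1             1               1                    1                    1                    -1                       -1                      
  chi_3 (r->-1, s->1)        1             1               -1                   1                    -1                   1                        -1                      
  chi_4 (r->-1, s->-1)       1             1               -1                   1                    -1                   -1                       1                       
  chi_5 (2d, j=1)            2             -2              sqrt(2)              0                    -sqrt(2)             0                        0                       
  chi_6 (2d, j=2)            2             2               0                    -2                   0                    0                        0                       
  chi_7 (2d, j=3)            2             -2              -sqrt(2)             0                    sqrt(2)              0                        0                       

Spot check: chi_7 (2d, j=3) on {sr, sr^3, ...} = 0.

Why: D_8 has order 2*8 = 16 with 7 conjugacy classes, hence 7 irreducibles. Sum of squared dims 1 + 1 + 1 + 1 + 4 + 4 + 4 = 16 = |G|. Linear characters come from the abelianisation; the 2-dimensional irreps have character r^k -> 2*cos(2*pi*j*k/8), reflections -> 0.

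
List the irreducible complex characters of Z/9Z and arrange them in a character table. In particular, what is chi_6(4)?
Character table of Z/9Z (irreps indexed chi_0,...,chi_8 with chi_k(m) = zeta_9^(k*m), zeta_9 = exp(2*pi*i/9)):
  irrep \ class  {0} (size 1)  {1} (size 1)    {2} (size 1)    {3} (size 1)    {4} (size 1)    {5} (size 1)    {6} (size 1)    {7} (size 1)    {8} (size 1)  
  chi_0          1             1               1               1               1               1               1               1               1             
  chi_1          1             exp(2*I*pi/9)   exp(4*I*pi/9)   exp(2*I*pi/3)   exp(8*I*pi/9)   exp(-8*I*pi/9)  exp(-2*I*pi/3)  exp(-4*I*pi/9)  exp(-2*I*pi/9)
  chi_2          1             exp(4*I*pi/9)   exp(8*I*pi/9)   exp(-2*I*pi/3)  exp(-2*I*pi/9)  exp(2*I*pi/9)   exp(2*I*pi/3)   exp(-8*I*pi/9)  exp(-4*I*pi/9)
  chi_3          1             exp(2*I*pi/3)   exp(-2*I*pi/3)  1               exp(2*I*pi/3)   exp(-2*I*pi/3)  1               exp(2*I*pi/3)   exp(-2*I*pi/3)
  chi_4          1             exp(8*I*pi/9)   exp(-2*I*pi/9)  exp(2*I*pi/3)   exp(-4*I*pi/9)  exp(4*I*pi/9)   exp(-2*I*pi/3)  exp(2*I*pi/9)   exp(-8*I*pi/9)
  chi_5          1             exp(-8*I*pi/9)  exp(2*I*pi/9)   exp(-2*I*pi/3)  exp(4*I*pi/9)   exp(-4*I*pi/9)  exp(2*I*pi/3)   exp(-2*I*pi/9)  exp(8*I*pi/9) 
  chi_6          1             exp(-2*I*pi/3)  exp(2*I*pi/3)   1               exp(-2*I*pi/3)  exp(2*I*pi/3)   1               exp(-2*I*pi/3)  exp(2*I*pi/3) 
  chi_7          1             exp(-4*I*pi/9)  exp(-8*I*pi/9)  exp(2*I*pi/3)   exp(2*I*pi/9)   exp(-2*I*pi/9)  exp(-2*I*pi/3)  exp(8*I*pi/9)   exp(4*I*pi/9) 
  chi_8          1             exp(-2*I*pi/9)  exp(-4*I*pi/9)  exp(-2*I*pi/3)  exp(-8*I*pi/9)  exp(8*I*pi/9)   exp(2*I*pi/3)   exp(4*I*pi/9)   exp(2*I*pi/9) 

Spot check: chi_6(4) = zeta_9^(6*4) = zeta_9^24 = exp(-2*I*pi/3).

Argument: Z/9Z is abelian, so all 9 irreducible complex representations are 1-dimensional. They are given by chi_k(m) = zeta_9^(k*m) for k = 0,...,8. Row orthogonality: sum_m chi_k(m) conj(chi_l(m)) = 9 * [k = l].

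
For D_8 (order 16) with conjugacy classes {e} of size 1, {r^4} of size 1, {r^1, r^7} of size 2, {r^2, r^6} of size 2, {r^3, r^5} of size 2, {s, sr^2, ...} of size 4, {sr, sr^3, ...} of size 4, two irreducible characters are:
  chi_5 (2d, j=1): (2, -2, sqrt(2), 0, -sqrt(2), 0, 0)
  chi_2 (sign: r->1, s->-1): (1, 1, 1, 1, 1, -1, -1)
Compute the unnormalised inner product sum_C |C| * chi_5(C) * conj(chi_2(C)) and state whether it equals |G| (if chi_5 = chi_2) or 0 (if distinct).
Sum = 0; so <chi_5, chi_2> = 0 (distinct irreducibles are orthogonal).

Compute term by term over conjugacy classes (|C| * chi_5(C) * conj(chi_2(C))):
  1*(2)*conj(1) + 1*(-2)*conj(1) + 2*(sqrt(2))*conj(1) + 2*(0)*conj(1) + 2*(-sqrt(2))*conj(1) + 4*(0)*conj(-1) + 4*(0)*conj(-1)
  = (2) + (-2) + (2*sqrt(2)) + (0) + (-2*sqrt(2)) + (0) + (0)
  = 0.
Dividing by |G| = 16 gives 0/16 = 0, matching the row-orthogonality relation <chi_5, chi_2> = [chi_5 = chi_2].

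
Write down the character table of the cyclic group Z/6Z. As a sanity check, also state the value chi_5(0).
Character table of Z/6Z (irreps indexed chi_0,...,chi_5 with chi_k(m) = zeta_6^(k*m), zeta_6 = exp(2*pi*i/6)):
  irrep \ class  {0} (size 1)  {1} (size 1)    {2} (size 1)    {3} (size 1)  {4} (size 1)    {5} (size 1)  
  chi_0          1             1               1               1             1               1             
  chi_1          1             exp(I*pi/3)     exp(2*I*pi/3)   -1            exp(-2*I*pi/3)  exp(-I*pi/3)  
  chi_2          1             exp(2*I*pi/3)   exp(-2*I*pi/3)  1             exp(2*I*pi/3)   exp(-2*I*pi/3)
  chi_3          1             -1              1               -1            1               -1            
  chi_4          1             exp(-2*I*pi/3)  exp(2*I*pi/3)   1             exp(-2*I*pi/3)  exp(2*I*pi/3) 
  chi_5          1             exp(-I*pi/3)    exp(-2*I*pi/3)  -1            exp(2*I*pi/3)   exp(I*pi/3)   

Spot check: chi_5(0) = zeta_6^(5*0) = zeta_6^0 = 1.

Reasoning: Z/6Z is abelian, so all 6 irreducible complex representations are 1-dimensional. They are given by chi_k(m) = zeta_6^(k*m) for k = 0,...,5. Row orthogonality: sum_m chi_k(m) conj(chi_l(m)) = 6 * [k = l].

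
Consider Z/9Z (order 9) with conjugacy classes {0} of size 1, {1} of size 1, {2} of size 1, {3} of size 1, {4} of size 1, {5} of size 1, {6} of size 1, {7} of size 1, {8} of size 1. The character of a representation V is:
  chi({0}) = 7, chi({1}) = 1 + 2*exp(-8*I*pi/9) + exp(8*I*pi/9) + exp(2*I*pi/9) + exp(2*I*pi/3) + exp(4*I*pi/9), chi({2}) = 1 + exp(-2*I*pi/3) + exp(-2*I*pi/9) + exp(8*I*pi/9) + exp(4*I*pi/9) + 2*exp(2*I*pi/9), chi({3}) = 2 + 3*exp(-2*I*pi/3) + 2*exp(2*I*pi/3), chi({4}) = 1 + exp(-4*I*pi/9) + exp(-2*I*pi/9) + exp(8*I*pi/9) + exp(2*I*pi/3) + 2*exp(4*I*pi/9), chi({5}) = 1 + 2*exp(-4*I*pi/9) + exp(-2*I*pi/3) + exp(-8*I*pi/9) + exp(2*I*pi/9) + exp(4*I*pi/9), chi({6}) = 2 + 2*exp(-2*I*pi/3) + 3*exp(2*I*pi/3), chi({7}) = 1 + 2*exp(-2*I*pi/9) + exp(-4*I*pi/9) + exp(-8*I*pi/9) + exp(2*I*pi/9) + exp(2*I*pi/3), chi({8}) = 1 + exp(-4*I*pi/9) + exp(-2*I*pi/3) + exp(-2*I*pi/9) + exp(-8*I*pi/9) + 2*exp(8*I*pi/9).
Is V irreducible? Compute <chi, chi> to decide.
Not irreducible (reducible): <chi, chi> = 9 > 1.

Justification: <chi, chi> = (1/|G|) sum_C |C| * |chi(C)|^2 = (1/9)[1*|7|^2 + 1*|1 + 2*exp(-8*I*pi/9) + exp(8*I*pi/9) + exp(2*I*pi/9) + exp(2*I*pi/3) + exp(4*I*pi/9)|^2 + 1*|1 + exp(-2*I*pi/3) + exp(-2*I*pi/9) + exp(8*I*pi/9) + exp(4*I*pi/9) + 2*exp(2*I*pi/9)|^2 + 1*|2 + 3*exp(-2*I*pi/3) + 2*exp(2*I*pi/3)|^2 + 1*|1 + exp(-4*I*pi/9) + exp(-2*I*pi/9) + exp(8*I*pi/9) + exp(2*I*pi/3) + 2*exp(4*I*pi/9)|^2 + 1*|1 + 2*exp(-4*I*pi/9) + exp(-2*I*pi/3) + exp(-8*I*pi/9) + exp(2*I*pi/9) + exp(4*I*pi/9)|^2 + 1*|2 + 2*exp(-2*I*pi/3) + 3*exp(2*I*pi/3)|^2 + 1*|1 + 2*exp(-2*I*pi/9) + exp(-4*I*pi/9) + exp(-8*I*pi/9) + exp(2*I*pi/9) + exp(2*I*pi/3)|^2 + 1*|1 + exp(-4*I*pi/9) + exp(-2*I*pi/3) + exp(-2*I*pi/9) + exp(-8*I*pi/9) + 2*exp(8*I*pi/9)|^2]
  = (1/9)[(49) + (9 + 5*exp(-4*I*pi/9) + 6*exp(-2*I*pi/9) + 4*exp(-2*I*pi/3) + 5*exp(-8*I*pi/9) + 5*exp(8*I*pi/9) + 4*exp(2*I*pi/3) + 6*exp(2*I*pi/9) + 5*exp(4*I*pi/9)) + (9 + 6*exp(-4*I*pi/9) + 4*exp(-2*I*pi/3) + 5*exp(-2*I*pi/9) + 5*exp(-8*I*pi/9) + 5*exp(8*I*pi/9) + 5*exp(2*I*pi/9) + 4*exp(2*I*pi/3) + 6*exp(4*I*pi/9)) + (1) + (9 + 5*exp(-4*I*pi/9) + 4*exp(-2*I*pi/3) + 5*exp(-2*I*pi/9) + 6*exp(-8*I*pi/9) + 6*exp(8*I*pi/9) + 5*exp(2*I*pi/9) + 4*exp(2*I*pi/3) + 5*exp(4*I*pi/9)) + (9 + 5*exp(-4*I*pi/9) + 4*exp(-2*I*pi/3) + 5*exp(-2*I*pi/9) + 6*exp(-8*I*pi/9) + 6*exp(8*I*pi/9) + 5*exp(2*I*pi/9) + 4*exp(2*I*pi/3) + 5*exp(4*I*pi/9)) + (1) + (9 + 6*exp(-4*I*pi/9) + 4*exp(-2*I*pi/3) + 5*exp(-2*I*pi/9) + 5*exp(-8*I*pi/9) + 5*exp(8*I*pi/9) + 5*exp(2*I*pi/9) + 4*exp(2*I*pi/3) + 6*exp(4*I*pi/9)) + (9 + 5*exp(-4*I*pi/9) + 6*exp(-2*I*pi/9) + 4*exp(-2*I*pi/3) + 5*exp(-8*I*pi/9) + 5*exp(8*I*pi/9) + 4*exp(2*I*pi/3) + 6*exp(2*I*pi/9) + 5*exp(4*I*pi/9))] = 81/9 = 9.
(Exp terms are combined using exp(i*s)*conj(exp(i*t)) = exp(i*(s-t)), and sums of them are collapsed using the identity that for every m > 1 the m distinct m-th roots of unity sum to 0, e.g. 1 + exp(2*I*pi/3) + exp(-2*I*pi/3) = 0.)
A character is irreducible iff <chi, chi> = 1, so this representation is reducible.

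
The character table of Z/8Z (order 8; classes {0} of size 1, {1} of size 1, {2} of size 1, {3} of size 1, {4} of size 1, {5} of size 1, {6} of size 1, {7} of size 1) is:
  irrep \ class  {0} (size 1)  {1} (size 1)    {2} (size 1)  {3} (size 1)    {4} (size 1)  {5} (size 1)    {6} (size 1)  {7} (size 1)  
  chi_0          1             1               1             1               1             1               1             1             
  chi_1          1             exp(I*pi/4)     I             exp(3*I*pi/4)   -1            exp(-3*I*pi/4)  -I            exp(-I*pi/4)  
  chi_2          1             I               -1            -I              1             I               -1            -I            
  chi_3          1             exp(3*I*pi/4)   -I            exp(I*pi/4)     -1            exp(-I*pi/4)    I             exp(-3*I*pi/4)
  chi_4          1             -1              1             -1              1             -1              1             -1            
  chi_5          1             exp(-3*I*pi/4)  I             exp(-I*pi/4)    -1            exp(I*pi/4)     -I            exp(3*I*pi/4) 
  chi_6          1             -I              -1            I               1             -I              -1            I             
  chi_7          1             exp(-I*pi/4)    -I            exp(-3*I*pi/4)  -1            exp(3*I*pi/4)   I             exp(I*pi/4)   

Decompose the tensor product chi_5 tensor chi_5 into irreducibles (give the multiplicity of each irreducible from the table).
chi_5 tensor chi_5 = chi_2 (all other irreducibles have multiplicity 0).

Proof sketch: The character of a tensor product is the pointwise product (chi_5 * chi_5)(C) = chi_5(C) * chi_5(C):
  {0}: (1)*(1), {1}: (exp(-3*I*pi/4))*(exp(-3*I*pi/4)), {2}: (I)*(I), {3}: (exp(-I*pi/4))*(exp(-I*pi/4)), {4}: (-1)*(-1), {5}: (exp(I*pi/4))*(exp(I*pi/4)), {6}: (-I)*(-I), {7}: (exp(3*I*pi/4))*(exp(3*I*pi/4))
so (chi_5 * chi_5) takes values
  {0} -> 1, {1} -> I, {2} -> -1, {3} -> -I, {4} -> 1, {5} -> I, {6} -> -1, {7} -> -I.
Now take the inner product of this character with each irreducible chi from the table, <chi_5*chi_5, chi> = (1/8) sum_C |C| (chi_5*chi_5)(C) conj(chi(C)):
  <chi_5*chi_5, chi_0> = (1/8)[1*(1)*conj(1) + 1*(I)*conj(1) + 1*(-1)*conj(1) + 1*(-I)*conj(1) + 1*(1)*conj(1) + 1*(I)*conj(1) + 1*(-1)*conj(1) + 1*(-I)*conj(1)]
      = (1/8)[(1) + (I) + (-1) + (-I) + (1) + (I) + (-1) + (-I)] = 0/8 = 0
  <chi_5*chi_5, chi_1> = (1/8)[1*(1)*conj(1) + 1*(I)*conj(exp(I*pi/4)) + 1*(-1)*conj(I) + 1*(-I)*conj(exp(3*I*pi/4)) + 1*(1)*conj(-1) + 1*(I)*conj(exp(-3*I*pi/4)) + 1*(-1)*conj(-I) + 1*(-I)*conj(exp(-I*pi/4))]
      = (1/8)[(1) + (exp(I*pi/4)) + (I) + (-exp(-I*pi/4)) + (-1) + (exp(-3*I*pi/4)) + (-I) + (-exp(3*I*pi/4))] = 0/8 = 0
  <chi_5*chi_5, chi_2> = (1/8)[1*(1)*conj(1) + 1*(I)*conj(I) + 1*(-1)*conj(-1) + 1*(-I)*conj(-I) + 1*(1)*conj(1) + 1*(I)*conj(I) + 1*(-1)*conj(-1) + 1*(-I)*conj(-I)]
      = (1/8)[(1) + (1) + (1) + (1) + (1) + (1) + (1) + (1)] = 8/8 = 1
  <chi_5*chi_5, chi_3> = (1/8)[1*(1)*conj(1) + 1*(I)*conj(exp(3*I*pi/4)) + 1*(-1)*conj(-I) + 1*(-I)*conj(exp(I*pi/4)) + 1*(1)*conj(-1) + 1*(I)*conj(exp(-I*pi/4)) + 1*(-1)*conj(I) + 1*(-I)*conj(exp(-3*I*pi/4))]
      = (1/8)[(1) + (exp(-I*pi/4)) + (-I) + (-exp(I*pi/4)) + (-1) + (exp(3*I*pi/4)) + (I) + (-exp(-3*I*pi/4))] = 0/8 = 0
  <chi_5*chi_5, chi_4> = (1/8)[1*(1)*conj(1) + 1*(I)*conj(-1) + 1*(-1)*conj(1) + 1*(-I)*conj(-1) + 1*(1)*conj(1) + 1*(I)*conj(-1) + 1*(-1)*conj(1) + 1*(-I)*conj(-1)]
      = (1/8)[(1) + (-I) + (-1) + (I) + (1) + (-I) + (-1) + (I)] = 0/8 = 0
  <chi_5*chi_5, chi_5> = (1/8)[1*(1)*conj(1) + 1*(I)*conj(exp(-3*I*pi/4)) + 1*(-1)*conj(I) + 1*(-I)*conj(exp(-I*pi/4)) + 1*(1)*conj(-1) + 1*(I)*conj(exp(I*pi/4)) + 1*(-1)*conj(-I) + 1*(-I)*conj(exp(3*I*pi/4))]
      = (1/8)[(1) + (exp(-3*I*pi/4)) + (I) + (-exp(3*I*pi/4)) + (-1) + (exp(I*pi/4)) + (-I) + (-exp(-I*pi/4))] = 0/8 = 0
  <chi_5*chi_5, chi_6> = (1/8)[1*(1)*conj(1) + 1*(I)*conj(-I) + 1*(-1)*conj(-1) + 1*(-I)*conj(I) + 1*(1)*conj(1) + 1*(I)*conj(-I) + 1*(-1)*conj(-1) + 1*(-I)*conj(I)]
      = (1/8)[(1) + (-1) + (1) + (-1) + (1) + (-1) + (1) + (-1)] = 0/8 = 0
  <chi_5*chi_5, chi_7> = (1/8)[1*(1)*conj(1) + 1*(I)*conj(exp(-I*pi/4)) + 1*(-1)*conj(-I) + 1*(-I)*conj(exp(-3*I*pi/4)) + 1*(1)*conj(-1) + 1*(I)*conj(exp(3*I*pi/4)) + 1*(-1)*conj(I) + 1*(-I)*conj(exp(I*pi/4))]
      = (1/8)[(1) + (exp(3*I*pi/4)) + (-I) + (-exp(-3*I*pi/4)) + (-1) + (exp(-I*pi/4)) + (I) + (-exp(I*pi/4))] = 0/8 = 0
(Exp terms are combined using exp(i*s)*conj(exp(i*t)) = exp(i*(s-t)), and sums of them are collapsed using the identity that for every m > 1 the m distinct m-th roots of unity sum to 0, e.g. 1 + exp(2*I*pi/3) + exp(-2*I*pi/3) = 0.)
Hence the multiplicities are chi_2: 1. Dimension check: dim(chi_5)*dim(chi_5) = 1*1 = 1 and sum (mult * dim) = 1*1 = 1.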